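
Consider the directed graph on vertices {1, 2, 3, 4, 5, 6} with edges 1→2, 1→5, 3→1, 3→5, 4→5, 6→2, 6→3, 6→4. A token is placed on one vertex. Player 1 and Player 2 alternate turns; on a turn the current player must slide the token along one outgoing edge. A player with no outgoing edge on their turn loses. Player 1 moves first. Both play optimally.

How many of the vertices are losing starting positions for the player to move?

2

Classify positions by backward induction: terminal positions (no move available) are L. From any other position, the mover wins iff some move reaches an L.
Every edge goes from a vertex to one that appears earlier in the order 2, 5, 1, 3, 4, 6, so processing vertices in that order labels each vertex after all of its successors.
2: no outgoing edge → L
5: no outgoing edge → L
1: →5(L), so W
3: →5(L), so W
4: →5(L), so W
6: →2(L), so W
The L vertices are 2, 5; that is 2 in all.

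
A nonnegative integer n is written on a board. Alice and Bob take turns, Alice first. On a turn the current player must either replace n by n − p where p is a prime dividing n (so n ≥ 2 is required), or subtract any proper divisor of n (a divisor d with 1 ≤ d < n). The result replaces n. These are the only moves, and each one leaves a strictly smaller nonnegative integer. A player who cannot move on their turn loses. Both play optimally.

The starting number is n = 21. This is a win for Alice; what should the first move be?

Move to 14.

Use the standard recursion: the mover loses at a terminal position; elsewhere, the mover wins exactly when some move hands the opponent an L position.
n=0: no move → L
n=1: no move → L
n=2: reaches L-position 0 → W
n=3: reaches L-position 0 → W
n=4: only reaches 2(W), 3(W), all W → L
n=5: reaches L-position 0 → W
n=6: reaches L-position 4 → W
n=7: reaches L-position 0 → W
n=8: reaches L-position 4 → W
n=9: only reaches 6(W), 8(W), all W → L
n=10: reaches L-position 9 → W
n=11: reaches L-position 0 → W
n=12: reaches L-position 9 → W
n=13: reaches L-position 0 → W
n=14: only reaches 7(W), 12(W), 13(W), all W → L
n=15: reaches L-position 14 → W
n=16: reaches L-position 14 → W
n=17: reaches L-position 0 → W
n=18: reaches L-position 9 → W
n=19: reaches L-position 0 → W
n=20: only reaches 10(W), 15(W), 16(W), 18(W), 19(W), all W → L
n=21: reaches L-position 14 → W
From 21, the L positions reachable in one move are: 14, 20. Any move reaching one of these is winning.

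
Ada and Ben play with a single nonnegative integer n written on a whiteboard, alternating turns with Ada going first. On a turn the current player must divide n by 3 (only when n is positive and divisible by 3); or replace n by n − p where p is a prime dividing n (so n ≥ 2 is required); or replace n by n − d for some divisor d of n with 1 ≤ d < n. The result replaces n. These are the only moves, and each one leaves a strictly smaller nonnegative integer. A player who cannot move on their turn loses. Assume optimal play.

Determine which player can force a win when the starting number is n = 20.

Ben wins.

Work bottom-up. With no move the player to move loses. Otherwise the position is W if at least one move leads to an L position for the opponent, and L if every move leads to a W.
n=0: no move → L
n=1: no move → L
n=2: →0(L), so W
n=3: →0(L), so W
n=4: →2(W), 3(W) — all W, so L
n=5: →0(L), so W
n=6: →4(L), so W
n=7: →0(L), so W
n=8: →4(L), so W
n=9: →3(W), 6(W), 8(W) — all W, so L
n=10: →9(L), so W
n=11: →0(L), so W
n=12: →4(L), so W
n=13: →0(L), so W
n=14: →7(W), 12(W), 13(W) — all W, so L
n=15: →14(L), so W
n=16: →14(L), so W
n=17: →0(L), so W
n=18: →9(L), so W
n=19: →0(L), so W
n=20: →10(W), 15(W), 16(W), 18(W), 19(W) — all W, so L
Every move from 20 reaches a W position, so the mover loses.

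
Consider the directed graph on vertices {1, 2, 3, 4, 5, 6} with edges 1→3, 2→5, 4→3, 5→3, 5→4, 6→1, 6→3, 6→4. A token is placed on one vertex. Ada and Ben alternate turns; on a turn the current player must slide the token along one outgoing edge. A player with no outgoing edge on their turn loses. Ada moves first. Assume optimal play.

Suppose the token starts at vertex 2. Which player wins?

Work bottom-up. With no move the player to move loses. Otherwise the position is W if at least one move leads to an L position for the opponent, and L if every move leads to a W.
Every edge goes from a vertex to one that appears earlier in the order 3, 1, 4, 5, 2, 6, so processing vertices in that order labels each vertex after all of its successors.
3: no outgoing edge → L
1: reaches L-position 3 → W
4: reaches L-position 3 → W
5: reaches L-position 3 → W
2: only reaches 5(W), which is W → L
6: reaches L-position 3 → W
The starting position 2 is L: whatever Ada does, the opponent receives a W position.

Ben wins.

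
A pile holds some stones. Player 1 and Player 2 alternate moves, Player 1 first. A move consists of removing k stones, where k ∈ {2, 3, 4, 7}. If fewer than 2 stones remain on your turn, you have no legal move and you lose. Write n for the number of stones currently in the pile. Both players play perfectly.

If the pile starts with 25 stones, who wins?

Build the W/L table. Terminal = L. A non-terminal position is W if it has a move to some L; otherwise it is L.
n=0: no move → L
n=1: no move → L
n=2: W (go to 0, an L position)
n=3: W (go to 1, an L position)
n=4: W (go to 1, an L position)
n=5: W (go to 1, an L position)
n=6: L (options 4(W), 3(W), 2(W) are all W)
n=7: W (go to 0, an L position)
n=8: W (go to 6, an L position)
n=9: W (go to 6, an L position)
n=10: W (go to 6, an L position)
n=11: L (options 9(W), 8(W), 7(W), 4(W) are all W)
n=12: L (options 10(W), 9(W), 8(W), 5(W) are all W)
n=13: W (go to 11, an L position)
n=14: W (go to 12, an L position)
n=15: W (go to 12, an L position)
n=16: W (go to 12, an L position)
n=17: L (options 15(W), 14(W), 13(W), 10(W) are all W)
n=18: W (go to 11, an L position)
n=19: W (go to 17, an L position)
n=20: W (go to 17, an L position)
n=21: W (go to 17, an L position)
n=22: L (options 20(W), 19(W), 18(W), 15(W) are all W)
n=23: L (options 21(W), 20(W), 19(W), 16(W) are all W)
n=24: W (go to 22, an L position)
n=25: W (go to 23, an L position)
The starting position 25 is W: Player 1 should remove 2, leaving 23, handing over an L position.

Player 1 wins.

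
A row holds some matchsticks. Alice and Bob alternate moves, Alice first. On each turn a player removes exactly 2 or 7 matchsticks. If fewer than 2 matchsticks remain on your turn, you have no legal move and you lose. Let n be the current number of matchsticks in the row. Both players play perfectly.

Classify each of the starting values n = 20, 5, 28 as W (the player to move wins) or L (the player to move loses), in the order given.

Work bottom-up. With no move the player to move loses. Otherwise the position is W if at least one move leads to an L position for the opponent, and L if every move leads to a W.
n=0: no move → L
n=1: no move → L
n=2: W (go to 0, an L position)
n=3: W (go to 1, an L position)
n=4: L (sole option 2(W) is W)
n=5: L (sole option 3(W) is W)
n=6: W (go to 4, an L position)
n=7: W (go to 5, an L position)
n=8: W (go to 1, an L position)
n=9: L (options 7(W), 2(W) are all W)
n=10: L (options 8(W), 3(W) are all W)
n=11: W (go to 9, an L position)
n=12: W (go to 10, an L position)
n=13: L (options 11(W), 6(W) are all W)
n=14: L (options 12(W), 7(W) are all W)
n=15: W (go to 13, an L position)
n=16: W (go to 14, an L position)
n=17: W (go to 10, an L position)
n=18: L (options 16(W), 11(W) are all W)
n=19: L (options 17(W), 12(W) are all W)
n=20: W (go to 18, an L position)
n=21: W (go to 19, an L position)
n=22: L (options 20(W), 15(W) are all W)
n=23: L (options 21(W), 16(W) are all W)
n=24: W (go to 22, an L position)
n=25: W (go to 23, an L position)
n=26: W (go to 19, an L position)
n=27: L (options 25(W), 20(W) are all W)
n=28: L (options 26(W), 21(W) are all W)

20: W, 5: L, 28: L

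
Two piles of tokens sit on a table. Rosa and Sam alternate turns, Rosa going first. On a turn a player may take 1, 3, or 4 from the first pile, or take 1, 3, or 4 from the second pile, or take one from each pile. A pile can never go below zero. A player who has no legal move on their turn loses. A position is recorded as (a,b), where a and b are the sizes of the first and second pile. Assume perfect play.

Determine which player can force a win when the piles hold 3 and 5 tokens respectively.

Use the standard recursion: the mover loses at a terminal position; elsewhere, the mover wins exactly when some move hands the opponent an L position.
No move ever increases a pile, so every position that can arise here has a ≤ 3 and b ≤ 5; it is enough to label the cells with 0 ≤ a ≤ 3 and 0 ≤ b ≤ 5.
Every move lowers a or b (never raises either), so fill the grid row by row in increasing a, and left to right within a row: each cell's successors are then already labelled.
      b=0  b=1  b=2  b=3  b=4  b=5
a=0:    L    W    L    W    W    W
a=1:    W    W    W    W    L    W
a=2:    L    W    L    W    W    W
a=3:    W    W    W    W    L    W
Cells with no legal move (terminal, hence L): (0,0).
The remaining L cells, each justified by listing all of its moves:
(0,2): only reaches (0,1)(W), which is W → L
(1,4): only reaches (0,4)(W), (1,3)(W), (1,1)(W), (1,0)(W), (0,3)(W), all W → L
(2,0): only reaches (1,0)(W), which is W → L
(2,2): only reaches (1,2)(W), (2,1)(W), (1,1)(W), all W → L
(3,4): only reaches (2,4)(W), (0,4)(W), (3,3)(W), (3,1)(W), (3,0)(W), (2,3)(W), all W → L
Every other cell has at least one move into one of the L cells above, so it is W.
From (3,5) Rosa can move to (3,4), reaching an L position.

Rosa wins.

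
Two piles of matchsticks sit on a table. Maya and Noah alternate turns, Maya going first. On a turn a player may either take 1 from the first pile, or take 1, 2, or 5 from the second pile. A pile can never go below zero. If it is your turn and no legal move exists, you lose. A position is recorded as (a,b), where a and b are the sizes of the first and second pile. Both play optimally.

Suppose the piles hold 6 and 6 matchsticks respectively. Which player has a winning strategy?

Noah wins.

Label each position W (a win for the player to move) or L (a loss). A position with no legal move is L; any other position is W exactly when some move reaches an L, and L when every move reaches a W.
No move ever increases a pile, so every position that can arise here has a ≤ 6 and b ≤ 6; it is enough to label the cells with 0 ≤ a ≤ 6 and 0 ≤ b ≤ 6.
Every move lowers a or b (never raises either), so fill the grid row by row in increasing a, and left to right within a row: each cell's successors are then already labelled.
      b=0  b=1  b=2  b=3  b=4  b=5  b=6
a=0:    L    W    W    L    W    W    L
a=1:    W    L    W    W    L    W    W
a=2:    L    W    W    L    W    W    L
a=3:    W    L    W    W    L    W    W
a=4:    L    W    W    L    W    W    L
a=5:    W    L    W    W    L    W    W
a=6:    L    W    W    L    W    W    L
Cells with no legal move (terminal, hence L): (0,0).
The remaining L cells, each justified by listing all of its moves:
(0,3): moves to (0,2)(W), (0,1)(W); every one is W ⇒ L
(0,6): moves to (0,5)(W), (0,4)(W), (0,1)(W); every one is W ⇒ L
(1,1): moves to (0,1)(W), (1,0)(W); every one is W ⇒ L
(1,4): moves to (0,4)(W), (1,3)(W), (1,2)(W); every one is W ⇒ L
(2,0): the only move is to (1,0)(W), a W ⇒ L
(2,3): moves to (1,3)(W), (2,2)(W), (2,1)(W); every one is W ⇒ L
(2,6): moves to (1,6)(W), (2,5)(W), (2,4)(W), (2,1)(W); every one is W ⇒ L
(3,1): moves to (2,1)(W), (3,0)(W); every one is W ⇒ L
(3,4): moves to (2,4)(W), (3,3)(W), (3,2)(W); every one is W ⇒ L
(4,0): the only move is to (3,0)(W), a W ⇒ L
(4,3): moves to (3,3)(W), (4,2)(W), (4,1)(W); every one is W ⇒ L
(4,6): moves to (3,6)(W), (4,5)(W), (4,4)(W), (4,1)(W); every one is W ⇒ L
(5,1): moves to (4,1)(W), (5,0)(W); every one is W ⇒ L
(5,4): moves to (4,4)(W), (5,3)(W), (5,2)(W); every one is W ⇒ L
(6,0): the only move is to (5,0)(W), a W ⇒ L
(6,3): moves to (5,3)(W), (6,2)(W), (6,1)(W); every one is W ⇒ L
(6,6): moves to (5,6)(W), (6,5)(W), (6,4)(W), (6,1)(W); every one is W ⇒ L
Every other cell has at least one move into one of the L cells above, so it is W.
Every move from (6,6) reaches a W position, so the mover loses.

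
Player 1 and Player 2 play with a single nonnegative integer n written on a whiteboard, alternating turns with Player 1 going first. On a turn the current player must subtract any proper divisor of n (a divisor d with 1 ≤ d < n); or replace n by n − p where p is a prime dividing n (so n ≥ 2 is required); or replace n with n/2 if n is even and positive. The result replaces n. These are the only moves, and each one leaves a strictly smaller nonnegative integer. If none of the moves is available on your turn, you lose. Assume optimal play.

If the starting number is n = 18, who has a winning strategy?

Player 1 wins.

Compute win/loss labels from the base case upward. A position with no move is L. Any other position is W if it can reach an L in one move, else L.
n=0: no move → L
n=1: no move → L
n=2: W (go to 0, an L position)
n=3: W (go to 0, an L position)
n=4: L (options 2(W), 3(W) are all W)
n=5: W (go to 0, an L position)
n=6: W (go to 4, an L position)
n=7: W (go to 0, an L position)
n=8: W (go to 4, an L position)
n=9: L (options 6(W), 8(W) are all W)
n=10: W (go to 9, an L position)
n=11: W (go to 0, an L position)
n=12: W (go to 9, an L position)
n=13: W (go to 0, an L position)
n=14: L (options 7(W), 12(W), 13(W) are all W)
n=15: W (go to 14, an L position)
n=16: W (go to 14, an L position)
n=17: W (go to 0, an L position)
n=18: W (go to 9, an L position)
The starting position 18 is W: Player 1 should move to 9, handing over an L position.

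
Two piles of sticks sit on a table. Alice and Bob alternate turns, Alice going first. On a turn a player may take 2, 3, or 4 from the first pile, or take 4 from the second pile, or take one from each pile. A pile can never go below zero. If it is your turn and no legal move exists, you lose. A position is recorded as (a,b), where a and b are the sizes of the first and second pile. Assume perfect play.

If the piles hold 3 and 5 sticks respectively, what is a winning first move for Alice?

Move to (1,5).

Positions with no move are L. A position that does have a move is losing for the player to move precisely when every available move leads to a winning position for the opponent. Fill in the labels:
No move ever increases a pile, so every position that can arise here has a ≤ 3 and b ≤ 5; it is enough to label the cells with 0 ≤ a ≤ 3 and 0 ≤ b ≤ 5.
Every move lowers a or b (never raises either), so fill the grid row by row in increasing a, and left to right within a row: each cell's successors are then already labelled.
      b=0  b=1  b=2  b=3  b=4  b=5
a=0:    L    L    L    L    W    W
a=1:    L    W    W    W    W    L
a=2:    W    W    W    W    L    L
a=3:    W    W    W    W    L    W
Cells with no legal move (terminal, hence L): (0,0), (0,1), (0,2), (0,3), (1,0).
The remaining L cells, each justified by listing all of its moves:
(1,5): →(1,1)(W), (0,4)(W) — all W, so L
(2,4): →(0,4)(W), (2,0)(W), (1,3)(W) — all W, so L
(2,5): →(0,5)(W), (2,1)(W), (1,4)(W) — all W, so L
(3,4): →(1,4)(W), (0,4)(W), (3,0)(W), (2,3)(W) — all W, so L
Every other cell has at least one move into one of the L cells above, so it is W.
From (3,5), the L positions reachable in one move are: (1,5), (2,4). Any move reaching one of these is winning.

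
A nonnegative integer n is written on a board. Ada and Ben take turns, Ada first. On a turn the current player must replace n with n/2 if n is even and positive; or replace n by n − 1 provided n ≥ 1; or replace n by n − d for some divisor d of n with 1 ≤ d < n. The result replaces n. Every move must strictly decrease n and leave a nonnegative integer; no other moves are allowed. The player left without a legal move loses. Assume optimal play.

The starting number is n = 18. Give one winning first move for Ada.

Move to 9.

Positions with no move are L. A position that does have a move is losing for the player to move precisely when every available move leads to a winning position for the opponent. Fill in the labels:
n=0: no move → L
n=1: can move to 0, which is L ⇒ W
n=2: the only move is to 1(W), a W ⇒ L
n=3: can move to 2, which is L ⇒ W
n=4: can move to 2, which is L ⇒ W
n=5: the only move is to 4(W), a W ⇒ L
n=6: can move to 5, which is L ⇒ W
n=7: the only move is to 6(W), a W ⇒ L
n=8: can move to 7, which is L ⇒ W
n=9: moves to 6(W), 8(W); every one is W ⇒ L
n=10: can move to 5, which is L ⇒ W
n=11: the only move is to 10(W), a W ⇒ L
n=12: can move to 9, which is L ⇒ W
n=13: the only move is to 12(W), a W ⇒ L
n=14: can move to 7, which is L ⇒ W
n=15: moves to 10(W), 12(W), 14(W); every one is W ⇒ L
n=16: can move to 15, which is L ⇒ W
n=17: the only move is to 16(W), a W ⇒ L
n=18: can move to 9, which is L ⇒ W
From 18, the L positions reachable in one move are: 9, 15, 17. Any move reaching one of these is winning.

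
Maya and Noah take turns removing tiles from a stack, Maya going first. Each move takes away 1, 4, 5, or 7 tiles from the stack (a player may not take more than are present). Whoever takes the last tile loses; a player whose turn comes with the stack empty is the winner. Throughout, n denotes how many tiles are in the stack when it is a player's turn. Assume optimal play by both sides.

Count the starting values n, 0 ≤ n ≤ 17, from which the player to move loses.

5

Build the W/L table. Terminal = W. A non-terminal position is W if it has a move to some L; otherwise it is L.
n=0: no move; the opponent has just taken the last tile and therefore loses → W
n=1: only reaches 0(W), which is W → L
n=2: reaches L-position 1 → W
n=3: only reaches 2(W), which is W → L
n=4: reaches L-position 3 → W
n=5: reaches L-position 1 → W
n=6: reaches L-position 1 → W
n=7: reaches L-position 3 → W
n=8: reaches L-position 3 → W
n=9: only reaches 8(W), 5(W), 4(W), 2(W), all W → L
n=10: reaches L-position 9 → W
n=11: only reaches 10(W), 7(W), 6(W), 4(W), all W → L
n=12: reaches L-position 11 → W
n=13: reaches L-position 9 → W
n=14: reaches L-position 9 → W
n=15: reaches L-position 11 → W
n=16: reaches L-position 11 → W
n=17: only reaches 16(W), 13(W), 12(W), 10(W), all W → L
L entries with 0 ≤ n ≤ 17: n = 1, 3, 9, 11, 17; that makes 5.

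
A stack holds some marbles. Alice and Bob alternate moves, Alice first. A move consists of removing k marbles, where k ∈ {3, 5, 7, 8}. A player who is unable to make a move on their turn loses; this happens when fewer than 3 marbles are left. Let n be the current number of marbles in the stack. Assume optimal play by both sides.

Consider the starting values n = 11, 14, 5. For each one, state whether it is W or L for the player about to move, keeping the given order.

11: L, 14: W, 5: W

Work bottom-up. With no move the player to move loses. Otherwise the position is W if at least one move leads to an L position for the opponent, and L if every move leads to a W.
n=0: no move → L
n=1: no move → L
n=2: no move → L
n=3: reaches L-position 0 → W
n=4: reaches L-position 1 → W
n=5: reaches L-position 2 → W
n=6: reaches L-position 1 → W
n=7: reaches L-position 2 → W
n=8: reaches L-position 1 → W
n=9: reaches L-position 2 → W
n=10: reaches L-position 2 → W
n=11: only reaches 8(W), 6(W), 4(W), 3(W), all W → L
n=12: only reaches 9(W), 7(W), 5(W), 4(W), all W → L
n=13: only reaches 10(W), 8(W), 6(W), 5(W), all W → L
n=14: reaches L-position 11 → W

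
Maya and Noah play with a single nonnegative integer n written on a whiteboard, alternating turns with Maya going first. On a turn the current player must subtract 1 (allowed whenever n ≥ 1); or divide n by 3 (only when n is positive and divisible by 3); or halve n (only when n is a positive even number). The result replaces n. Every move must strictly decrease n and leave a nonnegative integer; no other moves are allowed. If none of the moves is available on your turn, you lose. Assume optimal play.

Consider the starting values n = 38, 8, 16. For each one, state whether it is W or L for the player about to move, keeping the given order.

38: W, 8: W, 16: L

Classify positions by backward induction: terminal positions (no move available) are L. From any other position, the mover wins iff some move reaches an L.
n=0: no move → L
n=1: can move to 0, which is L ⇒ W
n=2: the only move is to 1(W), a W ⇒ L
n=3: can move to 2, which is L ⇒ W
n=4: can move to 2, which is L ⇒ W
n=5: the only move is to 4(W), a W ⇒ L
n=6: can move to 2, which is L ⇒ W
n=7: the only move is to 6(W), a W ⇒ L
n=8: can move to 7, which is L ⇒ W
n=9: moves to 3(W), 8(W); every one is W ⇒ L
n=10: can move to 5, which is L ⇒ W
n=11: the only move is to 10(W), a W ⇒ L
n=12: can move to 11, which is L ⇒ W
n=13: the only move is to 12(W), a W ⇒ L
n=14: can move to 7, which is L ⇒ W
n=15: can move to 5, which is L ⇒ W
n=16: moves to 8(W), 15(W); every one is W ⇒ L
n=17: can move to 16, which is L ⇒ W
n=18: can move to 9, which is L ⇒ W
n=19: the only move is to 18(W), a W ⇒ L
n=20: can move to 19, which is L ⇒ W
n=21: can move to 7, which is L ⇒ W
n=22: can move to 11, which is L ⇒ W
n=23: the only move is to 22(W), a W ⇒ L
n=24: can move to 23, which is L ⇒ W
n=25: the only move is to 24(W), a W ⇒ L
n=26: can move to 13, which is L ⇒ W
n=27: can move to 9, which is L ⇒ W
n=28: moves to 14(W), 27(W); every one is W ⇒ L
n=29: can move to 28, which is L ⇒ W
n=30: moves to 10(W), 15(W), 29(W); every one is W ⇒ L
n=31: can move to 30, which is L ⇒ W
n=32: can move to 16, which is L ⇒ W
n=33: can move to 11, which is L ⇒ W
n=34: moves to 17(W), 33(W); every one is W ⇒ L
n=35: can move to 34, which is L ⇒ W
n=36: moves to 12(W), 18(W), 35(W); every one is W ⇒ L
n=37: can move to 36, which is L ⇒ W
n=38: can move to 19, which is L ⇒ W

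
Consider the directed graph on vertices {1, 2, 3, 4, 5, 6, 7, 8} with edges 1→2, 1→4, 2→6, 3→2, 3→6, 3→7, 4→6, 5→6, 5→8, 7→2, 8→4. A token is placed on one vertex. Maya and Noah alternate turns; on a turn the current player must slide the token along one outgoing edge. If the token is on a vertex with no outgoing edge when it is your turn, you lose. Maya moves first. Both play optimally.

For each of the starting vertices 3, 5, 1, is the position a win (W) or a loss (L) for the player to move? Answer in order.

Build the W/L table. Terminal = L. A non-terminal position is W if it has a move to some L; otherwise it is L.
Every edge goes from a vertex to one that appears earlier in the order 6, 4, 2, 8, 1, 7, 5, 3, so processing vertices in that order labels each vertex after all of its successors.
6: no outgoing edge → L
4: →6(L), so W
2: →6(L), so W
8: →4(W) only, which is W, so L
1: →2(W), 4(W) — all W, so L
7: →2(W) only, which is W, so L
5: →8(L), so W
3: →7(L), so W

3: W, 5: W, 1: L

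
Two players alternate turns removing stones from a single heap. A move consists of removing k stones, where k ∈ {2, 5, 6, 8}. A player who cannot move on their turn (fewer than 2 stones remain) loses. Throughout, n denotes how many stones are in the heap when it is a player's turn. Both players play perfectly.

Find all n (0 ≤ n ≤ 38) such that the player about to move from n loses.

0, 1, 4, 11, 14, 15, 18, 25, 28, 29, 32

Label each position W (a win for the player to move) or L (a loss). A position with no legal move is L; any other position is W exactly when some move reaches an L, and L when every move reaches a W.
n=0: no move → L
n=1: no move → L
n=2: can move to 0, which is L ⇒ W
n=3: can move to 1, which is L ⇒ W
n=4: the only move is to 2(W), a W ⇒ L
n=5: can move to 0, which is L ⇒ W
n=6: can move to 4, which is L ⇒ W
n=7: can move to 1, which is L ⇒ W
n=8: can move to 0, which is L ⇒ W
n=9: can move to 4, which is L ⇒ W
n=10: can move to 4, which is L ⇒ W
n=11: moves to 9(W), 6(W), 5(W), 3(W); every one is W ⇒ L
n=12: can move to 4, which is L ⇒ W
n=13: can move to 11, which is L ⇒ W
n=14: moves to 12(W), 9(W), 8(W), 6(W); every one is W ⇒ L
n=15: moves to 13(W), 10(W), 9(W), 7(W); every one is W ⇒ L
n=16: can move to 14, which is L ⇒ W
n=17: can move to 15, which is L ⇒ W
n=18: moves to 16(W), 13(W), 12(W), 10(W); every one is W ⇒ L
n=19: can move to 14, which is L ⇒ W
n=20: can move to 18, which is L ⇒ W
n=21: can move to 15, which is L ⇒ W
n=22: can move to 14, which is L ⇒ W
n=23: can move to 18, which is L ⇒ W
n=24: can move to 18, which is L ⇒ W
n=25: moves to 23(W), 20(W), 19(W), 17(W); every one is W ⇒ L
n=26: can move to 18, which is L ⇒ W
n=27: can move to 25, which is L ⇒ W
n=28: moves to 26(W), 23(W), 22(W), 20(W); every one is W ⇒ L
n=29: moves to 27(W), 24(W), 23(W), 21(W); every one is W ⇒ L
n=30: can move to 28, which is L ⇒ W
n=31: can move to 29, which is L ⇒ W
n=32: moves to 30(W), 27(W), 26(W), 24(W); every one is W ⇒ L
n=33: can move to 28, which is L ⇒ W
n=34: can move to 32, which is L ⇒ W
n=35: can move to 29, which is L ⇒ W
n=36: can move to 28, which is L ⇒ W
n=37: can move to 32, which is L ⇒ W
n=38: can move to 32, which is L ⇒ W
The losing starting values of n are exactly the entries labelled L in this table (11 of them).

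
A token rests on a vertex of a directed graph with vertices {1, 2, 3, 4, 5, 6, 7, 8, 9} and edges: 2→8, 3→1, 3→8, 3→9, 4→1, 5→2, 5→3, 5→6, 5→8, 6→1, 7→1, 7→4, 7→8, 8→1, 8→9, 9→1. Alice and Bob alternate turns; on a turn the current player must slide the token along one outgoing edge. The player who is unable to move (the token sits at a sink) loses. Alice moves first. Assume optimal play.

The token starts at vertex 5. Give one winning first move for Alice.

Work bottom-up. With no move the player to move loses. Otherwise the position is W if at least one move leads to an L position for the opponent, and L if every move leads to a W.
Every edge goes from a vertex to one that appears earlier in the order 1, 9, 8, 6, 3, 4, 2, 5, 7, so processing vertices in that order labels each vertex after all of its successors.
1: no outgoing edge → L
9: reaches L-position 1 → W
8: reaches L-position 1 → W
6: reaches L-position 1 → W
3: reaches L-position 1 → W
4: reaches L-position 1 → W
2: only reaches 8(W), which is W → L
5: reaches L-position 2 → W
7: reaches L-position 1 → W
From 5, the L positions reachable in one move are: 2.

Move to 2.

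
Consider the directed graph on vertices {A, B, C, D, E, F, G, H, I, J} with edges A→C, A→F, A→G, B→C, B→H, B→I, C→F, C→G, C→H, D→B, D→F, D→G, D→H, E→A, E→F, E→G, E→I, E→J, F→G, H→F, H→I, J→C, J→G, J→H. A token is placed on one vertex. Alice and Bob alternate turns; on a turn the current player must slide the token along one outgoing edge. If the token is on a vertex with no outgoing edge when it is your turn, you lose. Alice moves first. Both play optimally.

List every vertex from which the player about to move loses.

Build the W/L table. Terminal = L. A non-terminal position is W if it has a move to some L; otherwise it is L.
Every edge goes from a vertex to one that appears earlier in the order G, I, F, H, C, B, J, A, E, D, so processing vertices in that order labels each vertex after all of its successors.
G: no outgoing edge → L
I: no outgoing edge → L
F: W (go to G, an L position)
H: W (go to I, an L position)
C: W (go to G, an L position)
B: W (go to I, an L position)
J: W (go to G, an L position)
A: W (go to G, an L position)
E: W (go to I, an L position)
D: W (go to G, an L position)
Reading off the rows marked L gives the requested list; there are 2 such vertices.

G, I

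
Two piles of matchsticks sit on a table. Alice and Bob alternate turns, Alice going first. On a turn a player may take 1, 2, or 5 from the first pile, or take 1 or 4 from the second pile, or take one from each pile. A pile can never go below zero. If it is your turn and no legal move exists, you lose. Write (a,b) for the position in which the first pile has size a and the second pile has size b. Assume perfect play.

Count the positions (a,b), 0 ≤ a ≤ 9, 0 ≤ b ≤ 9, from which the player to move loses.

31

Positions with no move are L. A position that does have a move is losing for the player to move precisely when every available move leads to a winning position for the opponent. Fill in the labels:
Every move lowers a or b (never raises either), so fill the grid row by row in increasing a, and left to right within a row: each cell's successors are then already labelled.
      b=0  b=1  b=2  b=3  b=4  b=5  b=6  b=7  b=8  b=9
a=0:    L    W    L    W    W    L    W    L    W    W
a=1:    W    W    W    W    L    W    W    W    W    L
a=2:    W    L    W    L    W    W    L    W    L    W
a=3:    L    W    W    W    W    L    W    W    W    W
a=4:    W    W    L    W    L    W    W    L    W    L
a=5:    W    L    W    W    W    W    L    W    W    W
a=6:    L    W    W    L    W    L    W    W    L    W
a=7:    W    W    L    W    W    W    W    L    W    W
a=8:    W    L    W    W    L    W    L    W    W    L
a=9:    L    W    W    L    W    W    W    W    L    W
Cells with no legal move (terminal, hence L): (0,0).
The remaining L cells, each justified by listing all of its moves:
(0,2): L (sole option (0,1)(W) is W)
(0,5): L (options (0,4)(W), (0,1)(W) are all W)
(0,7): L (options (0,6)(W), (0,3)(W) are all W)
(1,4): L (options (0,4)(W), (1,3)(W), (1,0)(W), (0,3)(W) are all W)
(1,9): L (options (0,9)(W), (1,8)(W), (1,5)(W), (0,8)(W) are all W)
(2,1): L (options (1,1)(W), (0,1)(W), (2,0)(W), (1,0)(W) are all W)
(2,3): L (options (1,3)(W), (0,3)(W), (2,2)(W), (1,2)(W) are all W)
(2,6): L (options (1,6)(W), (0,6)(W), (2,5)(W), (2,2)(W), (1,5)(W) are all W)
(2,8): L (options (1,8)(W), (0,8)(W), (2,7)(W), (2,4)(W), (1,7)(W) are all W)
(3,0): L (options (2,0)(W), (1,0)(W) are all W)
(3,5): L (options (2,5)(W), (1,5)(W), (3,4)(W), (3,1)(W), (2,4)(W) are all W)
(4,2): L (options (3,2)(W), (2,2)(W), (4,1)(W), (3,1)(W) are all W)
(4,4): L (options (3,4)(W), (2,4)(W), (4,3)(W), (4,0)(W), (3,3)(W) are all W)
(4,7): L (options (3,7)(W), (2,7)(W), (4,6)(W), (4,3)(W), (3,6)(W) are all W)
(4,9): L (options (3,9)(W), (2,9)(W), (4,8)(W), (4,5)(W), (3,8)(W) are all W)
(5,1): L (options (4,1)(W), (3,1)(W), (0,1)(W), (5,0)(W), (4,0)(W) are all W)
(5,6): L (options (4,6)(W), (3,6)(W), (0,6)(W), (5,5)(W), (5,2)(W), (4,5)(W) are all W)
(6,0): L (options (5,0)(W), (4,0)(W), (1,0)(W) are all W)
(6,3): L (options (5,3)(W), (4,3)(W), (1,3)(W), (6,2)(W), (5,2)(W) are all W)
(6,5): L (options (5,5)(W), (4,5)(W), (1,5)(W), (6,4)(W), (6,1)(W), (5,4)(W) are all W)
(6,8): L (options (5,8)(W), (4,8)(W), (1,8)(W), (6,7)(W), (6,4)(W), (5,7)(W) are all W)
(7,2): L (options (6,2)(W), (5,2)(W), (2,2)(W), (7,1)(W), (6,1)(W) are all W)
(7,7): L (options (6,7)(W), (5,7)(W), (2,7)(W), (7,6)(W), (7,3)(W), (6,6)(W) are all W)
(8,1): L (options (7,1)(W), (6,1)(W), (3,1)(W), (8,0)(W), (7,0)(W) are all W)
(8,4): L (options (7,4)(W), (6,4)(W), (3,4)(W), (8,3)(W), (8,0)(W), (7,3)(W) are all W)
(8,6): L (options (7,6)(W), (6,6)(W), (3,6)(W), (8,5)(W), (8,2)(W), (7,5)(W) are all W)
(8,9): L (options (7,9)(W), (6,9)(W), (3,9)(W), (8,8)(W), (8,5)(W), (7,8)(W) are all W)
(9,0): L (options (8,0)(W), (7,0)(W), (4,0)(W) are all W)
(9,3): L (options (8,3)(W), (7,3)(W), (4,3)(W), (9,2)(W), (8,2)(W) are all W)
(9,8): L (options (8,8)(W), (7,8)(W), (4,8)(W), (9,7)(W), (9,4)(W), (8,7)(W) are all W)
Every other cell has at least one move into one of the L cells above, so it is W.
L cells per row: a=0: 4, a=1: 2, a=2: 4, a=3: 2, a=4: 4, a=5: 2, a=6: 4, a=7: 2, a=8: 4, a=9: 3; total 31.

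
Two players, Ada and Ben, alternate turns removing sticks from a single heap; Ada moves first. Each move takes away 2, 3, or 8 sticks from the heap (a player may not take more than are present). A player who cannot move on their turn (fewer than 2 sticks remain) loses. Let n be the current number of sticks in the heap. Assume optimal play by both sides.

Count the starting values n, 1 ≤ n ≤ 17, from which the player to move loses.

7

Compute win/loss labels from the base case upward. A position with no move is L. Any other position is W if it can reach an L in one move, else L.
n=0: no move → L
n=1: no move → L
n=2: →0(L), so W
n=3: →1(L), so W
n=4: →1(L), so W
n=5: →3(W), 2(W) — all W, so L
n=6: →4(W), 3(W) — all W, so L
n=7: →5(L), so W
n=8: →6(L), so W
n=9: →6(L), so W
n=10: →8(W), 7(W), 2(W) — all W, so L
n=11: →9(W), 8(W), 3(W) — all W, so L
n=12: →10(L), so W
n=13: →11(L), so W
n=14: →11(L), so W
n=15: →13(W), 12(W), 7(W) — all W, so L
n=16: →14(W), 13(W), 8(W) — all W, so L
n=17: →15(L), so W
L entries with 1 ≤ n ≤ 17 (n=0 is outside the asked range and is not counted): n = 1, 5, 6, 10, 11, 15, 16; that makes 7.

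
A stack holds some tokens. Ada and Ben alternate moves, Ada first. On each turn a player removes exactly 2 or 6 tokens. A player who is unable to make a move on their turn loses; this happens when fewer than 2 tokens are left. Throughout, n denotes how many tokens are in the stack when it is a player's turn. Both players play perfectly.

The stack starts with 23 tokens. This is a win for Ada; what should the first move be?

Use the standard recursion: the mover loses at a terminal position; elsewhere, the mover wins exactly when some move hands the opponent an L position.
n=0: no move → L
n=1: no move → L
n=2: reaches L-position 0 → W
n=3: reaches L-position 1 → W
n=4: only reaches 2(W), which is W → L
n=5: only reaches 3(W), which is W → L
n=6: reaches L-position 4 → W
n=7: reaches L-position 5 → W
n=8: only reaches 6(W), 2(W), all W → L
n=9: only reaches 7(W), 3(W), all W → L
n=10: reaches L-position 8 → W
n=11: reaches L-position 9 → W
n=12: only reaches 10(W), 6(W), all W → L
n=13: only reaches 11(W), 7(W), all W → L
n=14: reaches L-position 12 → W
n=15: reaches L-position 13 → W
n=16: only reaches 14(W), 10(W), all W → L
n=17: only reaches 15(W), 11(W), all W → L
n=18: reaches L-position 16 → W
n=19: reaches L-position 17 → W
n=20: only reaches 18(W), 14(W), all W → L
n=21: only reaches 19(W), 15(W), all W → L
n=22: reaches L-position 20 → W
n=23: reaches L-position 21 → W
From 23, the L positions reachable in one move are: 21, 17. Any move reaching one of these is winning.

Remove 2, leaving 21.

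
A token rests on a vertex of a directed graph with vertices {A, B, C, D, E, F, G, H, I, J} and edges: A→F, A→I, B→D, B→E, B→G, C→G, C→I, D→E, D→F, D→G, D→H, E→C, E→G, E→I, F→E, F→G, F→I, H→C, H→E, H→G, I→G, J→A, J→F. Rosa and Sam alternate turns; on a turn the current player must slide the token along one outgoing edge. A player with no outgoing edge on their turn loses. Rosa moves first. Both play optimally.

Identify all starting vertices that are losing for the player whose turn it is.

Positions with no move are L. A position that does have a move is losing for the player to move precisely when every available move leads to a winning position for the opponent. Fill in the labels:
Every edge goes from a vertex to one that appears earlier in the order G, I, C, E, H, F, A, D, J, B, so processing vertices in that order labels each vertex after all of its successors.
G: no outgoing edge → L
I: W (go to G, an L position)
C: W (go to G, an L position)
E: W (go to G, an L position)
H: W (go to G, an L position)
F: W (go to G, an L position)
A: L (options F(W), I(W) are all W)
D: W (go to G, an L position)
J: W (go to A, an L position)
B: W (go to G, an L position)
The losing starting vertices are exactly the entries labelled L in this table (2 of them).

A, G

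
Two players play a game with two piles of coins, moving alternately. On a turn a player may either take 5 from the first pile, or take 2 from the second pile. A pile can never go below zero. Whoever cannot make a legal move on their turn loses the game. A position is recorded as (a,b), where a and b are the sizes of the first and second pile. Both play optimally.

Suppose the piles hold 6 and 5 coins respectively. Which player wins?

Use the standard recursion: the mover loses at a terminal position; elsewhere, the mover wins exactly when some move hands the opponent an L position.
No move ever increases a pile, so every position that can arise here has a ≤ 6 and b ≤ 5; it is enough to label the cells with 0 ≤ a ≤ 6 and 0 ≤ b ≤ 5.
Every move lowers a or b (never raises either), so fill the grid row by row in increasing a, and left to right within a row: each cell's successors are then already labelled.
      b=0  b=1  b=2  b=3  b=4  b=5
a=0:    L    L    W    W    L    L
a=1:    L    L    W    W    L    L
a=2:    L    L    W    W    L    L
a=3:    L    L    W    W    L    L
a=4:    L    L    W    W    L    L
a=5:    W    W    L    L    W    W
a=6:    W    W    L    L    W    W
Cells with no legal move (terminal, hence L): (0,0), (0,1), (1,0), (1,1), (2,0), (2,1), (3,0), (3,1), (4,0), (4,1).
The remaining L cells, each justified by listing all of its moves:
(0,4): L (sole option (0,2)(W) is W)
(0,5): L (sole option (0,3)(W) is W)
(1,4): L (sole option (1,2)(W) is W)
(1,5): L (sole option (1,3)(W) is W)
(2,4): L (sole option (2,2)(W) is W)
(2,5): L (sole option (2,3)(W) is W)
(3,4): L (sole option (3,2)(W) is W)
(3,5): L (sole option (3,3)(W) is W)
(4,4): L (sole option (4,2)(W) is W)
(4,5): L (sole option (4,3)(W) is W)
(5,2): L (options (0,2)(W), (5,0)(W) are all W)
(5,3): L (options (0,3)(W), (5,1)(W) are all W)
(6,2): L (options (1,2)(W), (6,0)(W) are all W)
(6,3): L (options (1,3)(W), (6,1)(W) are all W)
Every other cell has at least one move into one of the L cells above, so it is W.
The starting position (6,5) is W: the player to move should move to (1,5), handing over an L position.

The first player wins.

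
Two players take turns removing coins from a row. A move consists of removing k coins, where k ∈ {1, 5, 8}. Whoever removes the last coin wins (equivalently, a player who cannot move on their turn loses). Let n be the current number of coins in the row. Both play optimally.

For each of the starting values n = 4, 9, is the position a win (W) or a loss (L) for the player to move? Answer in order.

4: L, 9: W

Classify positions by backward induction: terminal positions (no move available) are L. From any other position, the mover wins iff some move reaches an L.
n=0: no move → L
n=1: can move to 0, which is L ⇒ W
n=2: the only move is to 1(W), a W ⇒ L
n=3: can move to 2, which is L ⇒ W
n=4: the only move is to 3(W), a W ⇒ L
n=5: can move to 4, which is L ⇒ W
n=6: moves to 5(W), 1(W); every one is W ⇒ L
n=7: can move to 6, which is L ⇒ W
n=8: can move to 0, which is L ⇒ W
n=9: can move to 4, which is L ⇒ W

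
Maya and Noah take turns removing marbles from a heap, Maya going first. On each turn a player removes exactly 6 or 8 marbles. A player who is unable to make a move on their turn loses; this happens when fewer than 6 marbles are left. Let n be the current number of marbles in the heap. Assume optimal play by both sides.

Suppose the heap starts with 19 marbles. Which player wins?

Use the standard recursion: the mover loses at a terminal position; elsewhere, the mover wins exactly when some move hands the opponent an L position.
n=0: no move → L
n=1: no move → L
n=2: no move → L
n=3: no move → L
n=4: no move → L
n=5: no move → L
n=6: reaches L-position 0 → W
n=7: reaches L-position 1 → W
n=8: reaches L-position 2 → W
n=9: reaches L-position 3 → W
n=10: reaches L-position 4 → W
n=11: reaches L-position 5 → W
n=12: reaches L-position 4 → W
n=13: reaches L-position 5 → W
n=14: only reaches 8(W), 6(W), all W → L
n=15: only reaches 9(W), 7(W), all W → L
n=16: only reaches 10(W), 8(W), all W → L
n=17: only reaches 11(W), 9(W), all W → L
n=18: only reaches 12(W), 10(W), all W → L
n=19: only reaches 13(W), 11(W), all W → L
Every move from 19 reaches a W position, so the mover loses.

Noah wins.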